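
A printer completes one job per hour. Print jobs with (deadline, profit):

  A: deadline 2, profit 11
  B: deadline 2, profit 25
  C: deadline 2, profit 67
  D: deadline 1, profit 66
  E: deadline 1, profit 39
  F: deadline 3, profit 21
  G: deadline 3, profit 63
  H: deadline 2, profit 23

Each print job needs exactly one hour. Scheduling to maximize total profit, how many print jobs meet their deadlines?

3

Profit order: C=67 D=66 G=63 E=39 B=25 H=23 F=21 A=11
Assign: C→slot 2, D→slot 1, G→slot 3, E skipped, B skipped, H skipped, F skipped, A skipped.
Slots: [1:D] [2:C] [3:G]
3 of 8 scheduled.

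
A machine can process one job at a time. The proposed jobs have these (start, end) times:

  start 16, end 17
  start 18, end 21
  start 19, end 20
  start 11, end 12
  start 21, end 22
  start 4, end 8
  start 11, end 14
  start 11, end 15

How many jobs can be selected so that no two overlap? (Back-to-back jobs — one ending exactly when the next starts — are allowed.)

Sorted by end: (4,8)  (11,12)  (11,14)  (11,15)  (16,17)  (19,20)  (18,21)  (21,22)
take (4,8); take (11,12); skip (11,14); skip (11,15); take (16,17); take (19,20); take (21,22).
Selected 5 jobs.

5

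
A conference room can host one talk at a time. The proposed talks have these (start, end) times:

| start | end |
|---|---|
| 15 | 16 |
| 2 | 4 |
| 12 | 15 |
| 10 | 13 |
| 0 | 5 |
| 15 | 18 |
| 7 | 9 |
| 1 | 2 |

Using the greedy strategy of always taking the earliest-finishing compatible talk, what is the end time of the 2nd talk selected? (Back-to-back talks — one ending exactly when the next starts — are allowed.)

Sort by end time and greedily take each interval whose start is ≥ the last chosen end.
By end time: (1,2), (2,4), (0,5), (7,9), (10,13), (12,15), (15,16), (15,18).
Pick (1,2); next start ≥ 2 → (2,4); next start ≥ 4 → (7,9); next start ≥ 9 → (10,13); next start ≥ 13 → (15,16).
Selected: (1,2) (2,4) (7,9) (10,13) (15,16)

4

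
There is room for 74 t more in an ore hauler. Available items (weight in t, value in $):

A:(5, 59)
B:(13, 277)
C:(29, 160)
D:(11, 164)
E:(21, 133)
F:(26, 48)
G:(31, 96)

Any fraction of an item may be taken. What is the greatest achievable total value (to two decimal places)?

765.41

Ratios (sorted): B 21.31, D 14.91, A 11.80, E 6.33, C 5.52, G 3.10, F 1.85
take B (13 @ 277); take D (11 @ 164); take A (5 @ 59); take E (21 @ 133); take 24/29 of C → 132.41. Capacity used 74/74.
Total value = 765.41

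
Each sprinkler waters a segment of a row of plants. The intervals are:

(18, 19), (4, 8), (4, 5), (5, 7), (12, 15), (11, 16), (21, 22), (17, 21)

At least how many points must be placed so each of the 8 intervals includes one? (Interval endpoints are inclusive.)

Sort by right endpoint; whenever an interval is uncovered, place a point at its right end.
By right end: [4,5]  [5,7]  [4,8]  [12,15]  [11,16]  [18,19]  [17,21]  [21,22]
[4,5] uncovered → point at 5; [12,15] uncovered → point at 15; [18,19] uncovered → point at 19; [21,22] uncovered → point at 22.
Points: 5, 15, 19, 22 (4 total).

4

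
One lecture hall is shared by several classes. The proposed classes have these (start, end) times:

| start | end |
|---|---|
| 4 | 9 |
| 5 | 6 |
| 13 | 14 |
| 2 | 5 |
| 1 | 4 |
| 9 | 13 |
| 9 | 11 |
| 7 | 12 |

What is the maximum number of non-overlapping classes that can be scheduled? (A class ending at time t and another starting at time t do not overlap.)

Greedy by earliest finish: after sorting by end time, pick each interval compatible with the last pick.
Sorted by end: (1,4)  (2,5)  (5,6)  (4,9)  (9,11)  (7,12)  (9,13)  (13,14)
take (1,4); take (5,6); take (9,11); take (13,14).
Selected 4 classes.

4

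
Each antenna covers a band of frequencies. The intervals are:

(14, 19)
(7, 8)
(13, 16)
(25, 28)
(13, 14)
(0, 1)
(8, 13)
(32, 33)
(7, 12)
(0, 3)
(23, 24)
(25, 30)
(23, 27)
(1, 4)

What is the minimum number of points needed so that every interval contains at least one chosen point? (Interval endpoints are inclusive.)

Sorted: [0,1] [0,3] [1,4] [7,8] [7,12] [8,13] [13,14] [13,16] [14,19] [23,24] [23,27] [25,28] [25,30] [32,33]
{[0,1],[0,3],[1,4]} hit by 1; {[7,8],[7,12],[8,13]} hit by 8; {[13,14],[13,16],[14,19]} hit by 14; {[23,24],[23,27]} hit by 24; {[25,28],[25,30]} hit by 28; {[32,33]} hit by 33.
Points: 1, 8, 14, 24, 28, 33 (6 total).

6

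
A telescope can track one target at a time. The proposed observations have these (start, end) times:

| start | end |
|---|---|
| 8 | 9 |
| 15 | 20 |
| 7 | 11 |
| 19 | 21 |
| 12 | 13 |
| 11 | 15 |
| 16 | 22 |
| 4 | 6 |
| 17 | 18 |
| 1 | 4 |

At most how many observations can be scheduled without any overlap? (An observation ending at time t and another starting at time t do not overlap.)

6

Sort by end time and greedily take each interval whose start is ≥ the last chosen end.
By end time: (1,4), (4,6), (8,9), (7,11), (12,13), (11,15), (17,18), (15,20), (19,21), (16,22).
Pick (1,4); next start ≥ 4 → (4,6); next start ≥ 6 → (8,9); next start ≥ 9 → (12,13); next start ≥ 13 → (17,18); next start ≥ 18 → (19,21).
Selected 6 observations.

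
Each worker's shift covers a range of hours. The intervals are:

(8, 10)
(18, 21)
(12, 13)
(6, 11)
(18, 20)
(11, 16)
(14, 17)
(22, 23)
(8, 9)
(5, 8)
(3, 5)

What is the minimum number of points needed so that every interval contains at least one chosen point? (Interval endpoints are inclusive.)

Sort by right endpoint; whenever an interval is uncovered, place a point at its right end.
By right end: [3,5]  [5,8]  [8,9]  [8,10]  [6,11]  [12,13]  [11,16]  [14,17]  [18,20]  [18,21]  [22,23]
[3,5] uncovered → point at 5; [8,9] uncovered → point at 9; [12,13] uncovered → point at 13; [14,17] uncovered → point at 17; [18,20] uncovered → point at 20; [22,23] uncovered → point at 23.
Points: 5, 9, 13, 17, 20, 23 (6 total).

6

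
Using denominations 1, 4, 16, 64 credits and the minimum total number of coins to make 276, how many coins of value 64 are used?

4

276 − 4×64→20 − 1×16→4 − 1×4→0
Count of 64: 4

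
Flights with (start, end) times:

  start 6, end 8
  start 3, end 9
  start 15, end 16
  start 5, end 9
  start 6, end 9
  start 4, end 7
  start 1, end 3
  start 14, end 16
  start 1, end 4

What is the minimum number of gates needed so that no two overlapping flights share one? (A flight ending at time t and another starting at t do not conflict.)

5

starts: [1, 1, 3, 4, 5, 6, 6, 14, 15]
ends:   [3, 4, 7, 8, 9, 9, 9, 16, 16]
s1→1 s1→2 e3→1 s3→2 e4→1 s4→2 s5→3 s6→4 s6→5  — peak 5.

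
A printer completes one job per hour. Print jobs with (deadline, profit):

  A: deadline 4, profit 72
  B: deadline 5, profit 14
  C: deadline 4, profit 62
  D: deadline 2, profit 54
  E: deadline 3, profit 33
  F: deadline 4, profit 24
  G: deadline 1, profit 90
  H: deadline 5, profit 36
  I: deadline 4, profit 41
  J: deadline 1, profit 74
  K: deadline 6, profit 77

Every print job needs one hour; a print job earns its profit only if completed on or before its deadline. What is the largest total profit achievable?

391

By profit: G(d1,90), K(d6,77), J(d1,74), A(d4,72), C(d4,62), D(d2,54), I(d4,41), H(d5,36), E(d3,33), F(d4,24), B(d5,14)
G→slot 1; K→slot 6; J skipped; A→slot 4; C→slot 3; D→slot 2; I skipped; H→slot 5; E skipped; F skipped; B skipped.
Profit = 90 + 54 + 62 + 72 + 36 + 77 = 391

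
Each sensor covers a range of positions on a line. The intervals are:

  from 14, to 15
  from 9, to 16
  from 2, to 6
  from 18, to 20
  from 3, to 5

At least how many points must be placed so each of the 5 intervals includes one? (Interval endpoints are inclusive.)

Sort by right endpoint; whenever an interval is uncovered, place a point at its right end.
By right end: [3,5]  [2,6]  [14,15]  [9,16]  [18,20]
[3,5] uncovered → point at 5; [14,15] uncovered → point at 15; [18,20] uncovered → point at 20.
Points: 5, 15, 20 (3 total).

3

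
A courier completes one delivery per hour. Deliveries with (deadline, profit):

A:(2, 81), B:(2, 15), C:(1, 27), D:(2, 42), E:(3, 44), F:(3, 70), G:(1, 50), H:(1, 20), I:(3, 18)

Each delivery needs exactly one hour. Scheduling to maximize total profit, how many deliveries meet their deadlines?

3

Take jobs in profit order; each goes to the latest open slot no later than its deadline.
By profit: A(d2,81), F(d3,70), G(d1,50), E(d3,44), D(d2,42), C(d1,27), H(d1,20), I(d3,18), B(d2,15)
A→slot 2; F→slot 3; G→slot 1; E skipped; D skipped; C skipped; H skipped; I skipped; B skipped.
3 of 9 scheduled.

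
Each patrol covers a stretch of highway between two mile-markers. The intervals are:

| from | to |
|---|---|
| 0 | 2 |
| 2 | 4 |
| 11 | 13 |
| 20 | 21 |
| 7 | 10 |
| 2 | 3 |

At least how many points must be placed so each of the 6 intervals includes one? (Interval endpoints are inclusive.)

4

By right end: [0,2]  [2,3]  [2,4]  [7,10]  [11,13]  [20,21]
[0,2] uncovered → point at 2; [7,10] uncovered → point at 10; [11,13] uncovered → point at 13; [20,21] uncovered → point at 21.
Points: 2, 10, 13, 21 (4 total).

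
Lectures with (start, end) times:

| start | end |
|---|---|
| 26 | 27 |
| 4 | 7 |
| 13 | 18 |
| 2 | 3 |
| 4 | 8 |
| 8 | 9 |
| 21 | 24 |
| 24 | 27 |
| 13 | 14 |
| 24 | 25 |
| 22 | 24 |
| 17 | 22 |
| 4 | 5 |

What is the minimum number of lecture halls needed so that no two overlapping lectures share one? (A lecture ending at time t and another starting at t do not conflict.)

Events (time:±→running): 2:+→1 3:-→0 4:+→1 4:+→2 4:+→3 … peak 3.

3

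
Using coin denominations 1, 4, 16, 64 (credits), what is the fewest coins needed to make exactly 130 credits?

4

130 = 2×64 + 2×1
Total coins = 2 + 2 = 4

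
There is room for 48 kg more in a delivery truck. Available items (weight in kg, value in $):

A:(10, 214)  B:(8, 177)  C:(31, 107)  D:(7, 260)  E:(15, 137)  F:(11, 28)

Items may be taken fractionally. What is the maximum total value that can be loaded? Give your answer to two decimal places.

815.61

Order: D (260/7=37.14) > B (177/8=22.12) > A (214/10=21.40) > E (137/15=9.13) > C (107/31=3.45) > F (28/11=2.55)
Fill: take D (7 @ 260) → take B (8 @ 177) → take A (10 @ 214) → take E (15 @ 137) → take 8/31 of C → 27.61; 48/48 used.
Total value = 815.61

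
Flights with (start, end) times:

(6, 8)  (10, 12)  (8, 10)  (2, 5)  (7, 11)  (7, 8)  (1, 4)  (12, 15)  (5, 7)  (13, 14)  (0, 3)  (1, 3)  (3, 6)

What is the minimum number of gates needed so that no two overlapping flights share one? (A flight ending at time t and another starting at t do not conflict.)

starts: [0, 1, 1, 2, 3, 5, 6, 7, 7, 8, 10, 12, 13]
ends:   [3, 3, 4, 5, 6, 7, 8, 8, 10, 11, 12, 14, 15]
s0→1 s1→2 s1→3 s2→4  — peak 4.

4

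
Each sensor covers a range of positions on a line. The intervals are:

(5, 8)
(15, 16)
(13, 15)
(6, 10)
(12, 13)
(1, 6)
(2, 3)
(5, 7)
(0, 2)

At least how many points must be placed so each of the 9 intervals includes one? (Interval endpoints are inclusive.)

By right end: [0,2]  [2,3]  [1,6]  [5,7]  [5,8]  [6,10]  [12,13]  [13,15]  [15,16]
[0,2] uncovered → point at 2; [5,7] uncovered → point at 7; [12,13] uncovered → point at 13; [15,16] uncovered → point at 16.
Points: 2, 7, 13, 16 (4 total).

4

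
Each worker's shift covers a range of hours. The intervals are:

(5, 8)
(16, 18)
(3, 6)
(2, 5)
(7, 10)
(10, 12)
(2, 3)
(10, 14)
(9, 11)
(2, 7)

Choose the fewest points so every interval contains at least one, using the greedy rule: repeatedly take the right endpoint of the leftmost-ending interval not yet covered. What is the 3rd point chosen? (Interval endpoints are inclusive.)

11

Process intervals by earliest right end; each time one isn't hit yet, stab at its right endpoint.
Sorted: [2,3] [2,5] [3,6] [2,7] [5,8] [7,10] [9,11] [10,12] [10,14] [16,18]
{[2,3],[2,5],[3,6],[2,7]} hit by 3; {[5,8],[7,10]} hit by 8; {[9,11],[10,12],[10,14]} hit by 11; {[16,18]} hit by 18.
Points: 3, 8, 11, 18 (4 total).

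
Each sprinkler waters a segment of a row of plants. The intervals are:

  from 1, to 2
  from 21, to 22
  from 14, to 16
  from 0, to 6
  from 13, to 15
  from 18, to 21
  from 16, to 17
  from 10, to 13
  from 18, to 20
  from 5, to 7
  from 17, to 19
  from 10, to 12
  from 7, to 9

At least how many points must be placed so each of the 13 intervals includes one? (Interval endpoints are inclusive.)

7

Sort by right endpoint; whenever an interval is uncovered, place a point at its right end.
Sorted: [1,2] [0,6] [5,7] [7,9] [10,12] [10,13] [13,15] [14,16] [16,17] [17,19] [18,20] [18,21] [21,22]
{[1,2],[0,6]} hit by 2; {[5,7],[7,9]} hit by 7; {[10,12],[10,13]} hit by 12; {[13,15],[14,16]} hit by 15; {[16,17],[17,19]} hit by 17; {[18,20],[18,21]} hit by 20; {[21,22]} hit by 22.
Points: 2, 7, 12, 15, 17, 20, 22 (7 total).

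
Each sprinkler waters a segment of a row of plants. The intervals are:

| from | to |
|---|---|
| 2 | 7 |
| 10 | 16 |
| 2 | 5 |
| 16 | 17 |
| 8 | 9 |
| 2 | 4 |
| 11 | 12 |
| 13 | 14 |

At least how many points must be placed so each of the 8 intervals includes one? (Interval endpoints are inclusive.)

5

Process intervals by earliest right end; each time one isn't hit yet, stab at its right endpoint.
By right end: [2,4]  [2,5]  [2,7]  [8,9]  [11,12]  [13,14]  [10,16]  [16,17]
[2,4] uncovered → point at 4; [8,9] uncovered → point at 9; [11,12] uncovered → point at 12; [13,14] uncovered → point at 14; [16,17] uncovered → point at 17.
Points: 4, 9, 12, 14, 17 (5 total).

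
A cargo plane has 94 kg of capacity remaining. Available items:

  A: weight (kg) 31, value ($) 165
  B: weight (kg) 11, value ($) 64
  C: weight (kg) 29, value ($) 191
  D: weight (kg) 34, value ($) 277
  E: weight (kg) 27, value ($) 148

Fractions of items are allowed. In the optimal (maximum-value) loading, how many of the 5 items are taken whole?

3

Sort by value per unit weight and fill in that order.
Ratios (sorted): D 8.15, C 6.59, B 5.82, E 5.48, A 5.32
take D (34 @ 277); take C (29 @ 191); take B (11 @ 64); take 20/27 of E → 109.63. Capacity used 94/94.
3 item(s) taken whole; one partial (take 20/27 of E).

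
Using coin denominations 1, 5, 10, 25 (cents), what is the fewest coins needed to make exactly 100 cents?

Greedy: take as many of the largest coin as possible, then repeat with the remainder.
100 = 4×25
Total coins = 4 = 4

4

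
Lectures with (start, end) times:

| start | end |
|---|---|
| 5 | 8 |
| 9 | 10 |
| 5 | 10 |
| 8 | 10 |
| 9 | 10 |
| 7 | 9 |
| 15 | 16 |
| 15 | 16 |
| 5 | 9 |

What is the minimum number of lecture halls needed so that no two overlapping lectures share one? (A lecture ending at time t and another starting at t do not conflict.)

4

starts: [5, 5, 5, 7, 8, 9, 9, 15, 15]
ends:   [8, 9, 9, 10, 10, 10, 10, 16, 16]
s5→1 s5→2 s5→3 s7→4  — peak 4.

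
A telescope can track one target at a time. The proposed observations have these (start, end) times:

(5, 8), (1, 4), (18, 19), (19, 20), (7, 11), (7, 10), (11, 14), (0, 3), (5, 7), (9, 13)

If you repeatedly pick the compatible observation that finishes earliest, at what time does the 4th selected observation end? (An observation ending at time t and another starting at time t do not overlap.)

14

Sorted by end: (0,3)  (1,4)  (5,7)  (5,8)  (7,10)  (7,11)  (9,13)  (11,14)  (18,19)  (19,20)
take (0,3); take (5,7); take (7,10); skip (7,11); take (11,14); take (18,19); take (19,20).
Selected: (0,3) (5,7) (7,10) (11,14) (18,19) (19,20)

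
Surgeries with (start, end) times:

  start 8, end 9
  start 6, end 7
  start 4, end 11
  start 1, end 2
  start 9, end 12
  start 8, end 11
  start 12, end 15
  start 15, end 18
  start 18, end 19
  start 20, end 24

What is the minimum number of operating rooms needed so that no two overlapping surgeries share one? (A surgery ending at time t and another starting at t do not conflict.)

3

The answer is the maximum number of intervals overlapping at any instant.
Events (time:±→running): 1:+→1 2:-→0 4:+→1 6:+→2 7:-→1 8:+→2 8:+→3 … peak 3.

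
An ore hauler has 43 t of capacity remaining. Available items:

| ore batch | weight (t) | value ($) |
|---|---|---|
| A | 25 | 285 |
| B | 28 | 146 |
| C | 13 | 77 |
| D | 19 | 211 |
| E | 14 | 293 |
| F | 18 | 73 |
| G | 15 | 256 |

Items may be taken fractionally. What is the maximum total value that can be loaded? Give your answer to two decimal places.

Greedy by value/weight ratio, highest first.
Ratios (sorted): E 20.93, G 17.07, A 11.40, D 11.11, C 5.92, B 5.21, F 4.06
take E (14 @ 293); take G (15 @ 256); take 14/25 of A → 159.60. Capacity used 43/43.
Total value = 708.60

708.60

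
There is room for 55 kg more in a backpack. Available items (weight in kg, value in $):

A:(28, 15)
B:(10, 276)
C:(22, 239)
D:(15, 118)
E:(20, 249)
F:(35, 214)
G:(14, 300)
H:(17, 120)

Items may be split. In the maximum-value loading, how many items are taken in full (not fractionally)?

3

Ratios (sorted): B 27.60, G 21.43, E 12.45, C 10.86, D 7.87, H 7.06, F 6.11, A 0.54
take B (10 @ 276); take G (14 @ 300); take E (20 @ 249); take 11/22 of C → 119.50. Capacity used 55/55.
3 item(s) taken whole; one partial (take 11/22 of C).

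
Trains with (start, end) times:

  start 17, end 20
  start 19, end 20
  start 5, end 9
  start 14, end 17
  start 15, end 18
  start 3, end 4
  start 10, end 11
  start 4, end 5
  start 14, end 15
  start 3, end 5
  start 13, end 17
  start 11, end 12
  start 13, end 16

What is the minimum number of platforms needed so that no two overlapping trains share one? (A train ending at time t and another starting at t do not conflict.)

starts: [3, 3, 4, 5, 10, 11, 13, 13, 14, 14, 15, 17, 19]
ends:   [4, 5, 5, 9, 11, 12, 15, 16, 17, 17, 18, 20, 20]
s3→1 s3→2 e4→1 s4→2 e5→1 e5→0 s5→1 e9→0 s10→1 e11→0 s11→1 e12→0 s13→1 s13→2 s14→3 s14→4  — peak 4.

4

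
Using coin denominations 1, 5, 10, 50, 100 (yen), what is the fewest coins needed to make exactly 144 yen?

144 = 1×100 + 4×10 + 4×1
Total coins = 1 + 4 + 4 = 9

9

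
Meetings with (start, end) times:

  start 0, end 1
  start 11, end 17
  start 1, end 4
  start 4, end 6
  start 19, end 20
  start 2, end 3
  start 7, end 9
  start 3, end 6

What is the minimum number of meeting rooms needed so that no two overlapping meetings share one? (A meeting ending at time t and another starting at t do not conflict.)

2

The answer is the maximum number of intervals overlapping at any instant.
Events (time:±→running): 0:+→1 1:-→0 1:+→1 2:+→2 … peak 2.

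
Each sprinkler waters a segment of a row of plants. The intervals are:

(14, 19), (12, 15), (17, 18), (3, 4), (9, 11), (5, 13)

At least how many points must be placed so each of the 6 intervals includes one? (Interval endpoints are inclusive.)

By right end: [3,4]  [9,11]  [5,13]  [12,15]  [17,18]  [14,19]
[3,4] uncovered → point at 4; [9,11] uncovered → point at 11; [12,15] uncovered → point at 15; [17,18] uncovered → point at 18.
Points: 4, 11, 15, 18 (4 total).

4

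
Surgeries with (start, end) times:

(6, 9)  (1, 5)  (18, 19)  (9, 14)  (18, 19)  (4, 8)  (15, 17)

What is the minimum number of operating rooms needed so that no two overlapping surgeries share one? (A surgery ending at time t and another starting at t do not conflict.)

2

Events (time:±→running): 1:+→1 4:+→2 … peak 2.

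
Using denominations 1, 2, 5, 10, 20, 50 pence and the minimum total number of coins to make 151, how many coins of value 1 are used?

151 = 3×50 + 1×1
Count of 1: 1

1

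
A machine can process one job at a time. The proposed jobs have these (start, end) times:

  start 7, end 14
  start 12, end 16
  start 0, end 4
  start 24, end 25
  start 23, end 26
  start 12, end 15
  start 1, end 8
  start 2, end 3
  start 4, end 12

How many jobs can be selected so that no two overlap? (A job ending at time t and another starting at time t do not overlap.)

4

Sort by end time and greedily take each interval whose start is ≥ the last chosen end.
Sorted by end: (2,3)  (0,4)  (1,8)  (4,12)  (7,14)  (12,15)  (12,16)  (24,25)  (23,26)
take (2,3); skip (0,4); take (4,12); take (12,15); skip (12,16); take (24,25); skip (23,26).
Selected 4 jobs.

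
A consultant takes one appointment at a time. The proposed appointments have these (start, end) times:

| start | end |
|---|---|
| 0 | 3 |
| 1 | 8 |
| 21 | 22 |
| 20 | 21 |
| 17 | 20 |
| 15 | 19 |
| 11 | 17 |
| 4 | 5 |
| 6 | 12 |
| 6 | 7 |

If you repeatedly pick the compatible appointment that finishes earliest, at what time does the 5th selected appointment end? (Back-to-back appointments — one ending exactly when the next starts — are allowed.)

Sorted by end: (0,3)  (4,5)  (6,7)  (1,8)  (6,12)  (11,17)  (15,19)  (17,20)  (20,21)  (21,22)
take (0,3); take (4,5); take (6,7); take (11,17); take (17,20); take (20,21); take (21,22).
Selected: (0,3) (4,5) (6,7) (11,17) (17,20) (20,21) (21,22)

20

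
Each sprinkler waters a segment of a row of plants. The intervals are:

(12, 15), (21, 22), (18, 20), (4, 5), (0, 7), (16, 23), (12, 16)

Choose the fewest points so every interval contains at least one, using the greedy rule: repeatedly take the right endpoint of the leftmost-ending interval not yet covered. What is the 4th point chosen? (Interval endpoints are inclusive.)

Sorted: [4,5] [0,7] [12,15] [12,16] [18,20] [21,22] [16,23]
{[4,5],[0,7]} hit by 5; {[12,15],[12,16]} hit by 15; {[18,20]} hit by 20; {[21,22],[16,23]} hit by 22.
Points: 5, 15, 20, 22 (4 total).

22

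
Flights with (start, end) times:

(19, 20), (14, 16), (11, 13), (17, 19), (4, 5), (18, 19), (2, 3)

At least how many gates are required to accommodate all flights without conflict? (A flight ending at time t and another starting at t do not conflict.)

starts: [2, 4, 11, 14, 17, 18, 19]
ends:   [3, 5, 13, 16, 19, 19, 20]
s2→1 e3→0 s4→1 e5→0 s11→1 e13→0 s14→1 e16→0 s17→1 s18→2  — peak 2.

2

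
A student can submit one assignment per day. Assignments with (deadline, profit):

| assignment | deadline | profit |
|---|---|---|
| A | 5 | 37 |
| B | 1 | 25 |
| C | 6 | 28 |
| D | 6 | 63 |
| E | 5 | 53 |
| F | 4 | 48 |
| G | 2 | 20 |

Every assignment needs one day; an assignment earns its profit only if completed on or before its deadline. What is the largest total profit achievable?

Sort by profit descending; place each in the latest free slot ≤ its deadline.
Profit order: D=63 E=53 F=48 A=37 C=28 B=25 G=20
Assign: D→slot 6, E→slot 5, F→slot 4, A→slot 3, C→slot 2, B→slot 1, G skipped.
Slots: [1:B] [2:C] [3:A] [4:F] [5:E] [6:D]
Profit = 25 + 28 + 37 + 48 + 53 + 63 = 254

254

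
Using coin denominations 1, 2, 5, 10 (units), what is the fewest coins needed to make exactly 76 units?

76 − 7×10→6 − 1×5→1 − 1×1→0
Total coins = 7 + 1 + 1 = 9

9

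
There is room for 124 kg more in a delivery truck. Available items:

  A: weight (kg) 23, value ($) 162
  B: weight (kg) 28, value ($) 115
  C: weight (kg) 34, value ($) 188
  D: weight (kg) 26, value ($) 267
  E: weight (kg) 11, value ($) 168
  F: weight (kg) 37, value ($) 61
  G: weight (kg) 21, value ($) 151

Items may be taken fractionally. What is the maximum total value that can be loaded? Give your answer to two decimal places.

Greedy by value/weight ratio, highest first.
Ratios (sorted): E 15.27, D 10.27, G 7.19, A 7.04, C 5.53, B 4.11, F 1.65
take E (11 @ 168); take D (26 @ 267); take G (21 @ 151); take A (23 @ 162); take C (34 @ 188); take 9/28 of B → 36.96. Capacity used 124/124.
Total value = 972.96

972.96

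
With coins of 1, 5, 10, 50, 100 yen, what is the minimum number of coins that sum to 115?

3

Use the largest denomination that fits, subtract, and repeat.
115 − 1×100→15 − 1×10→5 − 1×5→0
Total coins = 1 + 1 + 1 = 3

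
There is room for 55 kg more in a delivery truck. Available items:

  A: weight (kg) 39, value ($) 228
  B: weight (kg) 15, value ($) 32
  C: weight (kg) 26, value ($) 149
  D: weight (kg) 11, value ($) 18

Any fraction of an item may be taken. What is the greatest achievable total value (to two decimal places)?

319.69

Sort by value per unit weight and fill in that order.
Order: A (228/39=5.85) > C (149/26=5.73) > B (32/15=2.13) > D (18/11=1.64)
Fill: take A (39 @ 228) → take 16/26 of C → 91.69; 55/55 used.
Total value = 319.69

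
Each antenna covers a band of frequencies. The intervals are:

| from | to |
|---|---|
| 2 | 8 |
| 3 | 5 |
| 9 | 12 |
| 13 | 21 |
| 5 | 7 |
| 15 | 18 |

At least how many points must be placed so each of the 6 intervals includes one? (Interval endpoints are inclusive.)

3

Process intervals by earliest right end; each time one isn't hit yet, stab at its right endpoint.
By right end: [3,5]  [5,7]  [2,8]  [9,12]  [15,18]  [13,21]
[3,5] uncovered → point at 5; [9,12] uncovered → point at 12; [15,18] uncovered → point at 18.
Points: 5, 12, 18 (3 total).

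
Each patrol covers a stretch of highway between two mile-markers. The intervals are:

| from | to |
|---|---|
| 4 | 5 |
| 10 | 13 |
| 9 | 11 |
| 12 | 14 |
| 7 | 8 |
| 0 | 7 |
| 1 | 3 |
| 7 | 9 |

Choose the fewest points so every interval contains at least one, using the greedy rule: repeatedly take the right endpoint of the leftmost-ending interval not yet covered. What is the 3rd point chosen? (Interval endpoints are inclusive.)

8

By right end: [1,3]  [4,5]  [0,7]  [7,8]  [7,9]  [9,11]  [10,13]  [12,14]
[1,3] uncovered → point at 3; [4,5] uncovered → point at 5; [7,8] uncovered → point at 8; [9,11] uncovered → point at 11; [12,14] uncovered → point at 14.
Points: 3, 5, 8, 11, 14 (5 total).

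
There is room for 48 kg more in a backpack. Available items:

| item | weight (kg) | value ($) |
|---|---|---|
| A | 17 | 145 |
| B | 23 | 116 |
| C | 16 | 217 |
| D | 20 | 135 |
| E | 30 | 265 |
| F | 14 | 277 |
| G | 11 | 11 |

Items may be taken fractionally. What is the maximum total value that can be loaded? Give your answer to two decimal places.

Sort by value per unit weight and fill in that order.
Ratios (sorted): F 19.79, C 13.56, E 8.83, A 8.53, D 6.75, B 5.04, G 1.00
take F (14 @ 277); take C (16 @ 217); take 18/30 of E → 159.00. Capacity used 48/48.
Total value = 653.00

653.00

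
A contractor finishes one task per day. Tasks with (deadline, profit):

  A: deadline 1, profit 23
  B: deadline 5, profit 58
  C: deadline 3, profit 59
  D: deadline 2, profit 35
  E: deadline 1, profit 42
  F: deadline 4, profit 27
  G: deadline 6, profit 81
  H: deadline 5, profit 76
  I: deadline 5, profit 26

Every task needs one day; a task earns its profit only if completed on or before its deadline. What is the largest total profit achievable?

By profit: G(d6,81), H(d5,76), C(d3,59), B(d5,58), E(d1,42), D(d2,35), F(d4,27), I(d5,26), A(d1,23)
G→slot 6; H→slot 5; C→slot 3; B→slot 4; E→slot 1; D→slot 2; F skipped; I skipped; A skipped.
Profit = 42 + 35 + 59 + 58 + 76 + 81 = 351

351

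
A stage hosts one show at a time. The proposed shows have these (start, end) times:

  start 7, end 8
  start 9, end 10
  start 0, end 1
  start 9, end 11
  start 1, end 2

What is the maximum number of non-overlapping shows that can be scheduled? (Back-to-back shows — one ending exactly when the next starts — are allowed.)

Sort by end time and greedily take each interval whose start is ≥ the last chosen end.
By end time: (0,1), (1,2), (7,8), (9,10), (9,11).
Pick (0,1); next start ≥ 1 → (1,2); next start ≥ 2 → (7,8); next start ≥ 8 → (9,10).
Selected 4 shows.

4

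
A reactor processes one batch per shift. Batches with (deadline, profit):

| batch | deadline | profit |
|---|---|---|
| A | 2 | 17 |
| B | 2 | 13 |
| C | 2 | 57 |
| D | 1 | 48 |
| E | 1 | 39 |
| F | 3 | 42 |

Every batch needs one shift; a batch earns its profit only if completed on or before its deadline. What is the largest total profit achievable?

Sort by profit descending; place each in the latest free slot ≤ its deadline.
By profit: C(d2,57), D(d1,48), F(d3,42), E(d1,39), A(d2,17), B(d2,13)
C→slot 2; D→slot 1; F→slot 3; E skipped; A skipped; B skipped.
Profit = 48 + 57 + 42 = 147

147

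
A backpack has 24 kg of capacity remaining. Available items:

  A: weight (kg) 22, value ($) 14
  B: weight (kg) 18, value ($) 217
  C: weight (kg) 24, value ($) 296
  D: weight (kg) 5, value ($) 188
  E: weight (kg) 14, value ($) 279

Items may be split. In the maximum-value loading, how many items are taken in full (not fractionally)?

2

Ratios (sorted): D 37.60, E 19.93, C 12.33, B 12.06, A 0.64
take D (5 @ 188); take E (14 @ 279); take 5/24 of C → 61.67. Capacity used 24/24.
2 item(s) taken whole; one partial (take 5/24 of C).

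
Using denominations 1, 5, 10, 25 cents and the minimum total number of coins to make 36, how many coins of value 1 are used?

1

Greedy: take as many of the largest coin as possible, then repeat with the remainder.
36 − 1×25→11 − 1×10→1 − 1×1→0
Count of 1: 1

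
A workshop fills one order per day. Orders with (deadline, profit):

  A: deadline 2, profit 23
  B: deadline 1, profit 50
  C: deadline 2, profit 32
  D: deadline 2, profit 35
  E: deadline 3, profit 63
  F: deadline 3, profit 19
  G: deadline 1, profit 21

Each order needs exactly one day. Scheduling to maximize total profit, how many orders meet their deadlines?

3

Sort by profit descending; place each in the latest free slot ≤ its deadline.
Profit order: E=63 B=50 D=35 C=32 A=23 G=21 F=19
Assign: E→slot 3, B→slot 1, D→slot 2, C skipped, A skipped, G skipped, F skipped.
Slots: [1:B] [2:D] [3:E]
3 of 7 scheduled.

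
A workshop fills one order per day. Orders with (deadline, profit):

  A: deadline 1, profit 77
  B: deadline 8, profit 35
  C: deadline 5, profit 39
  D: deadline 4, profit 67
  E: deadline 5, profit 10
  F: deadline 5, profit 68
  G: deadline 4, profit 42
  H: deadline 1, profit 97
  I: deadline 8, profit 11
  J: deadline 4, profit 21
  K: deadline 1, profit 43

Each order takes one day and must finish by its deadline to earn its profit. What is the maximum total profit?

Sort by profit descending; place each in the latest free slot ≤ its deadline.
Profit order: H=97 A=77 F=68 D=67 K=43 G=42 C=39 B=35 J=21 I=11 E=10
Assign: H→slot 1, A skipped, F→slot 5, D→slot 4, K skipped, G→slot 3, C→slot 2, B→slot 8, J skipped, I→slot 7, E skipped.
Slots: [1:H] [2:C] [3:G] [4:D] [5:F] [7:I] [8:B]
Profit = 97 + 39 + 42 + 67 + 68 + 11 + 35 = 359

359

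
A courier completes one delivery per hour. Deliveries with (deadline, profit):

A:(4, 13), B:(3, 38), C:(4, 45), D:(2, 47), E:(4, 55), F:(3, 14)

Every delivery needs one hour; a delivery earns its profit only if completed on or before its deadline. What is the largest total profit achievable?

185

Take jobs in profit order; each goes to the latest open slot no later than its deadline.
Profit order: E=55 D=47 C=45 B=38 F=14 A=13
Assign: E→slot 4, D→slot 2, C→slot 3, B→slot 1, F skipped, A skipped.
Slots: [1:B] [2:D] [3:C] [4:E]
Profit = 38 + 47 + 45 + 55 = 185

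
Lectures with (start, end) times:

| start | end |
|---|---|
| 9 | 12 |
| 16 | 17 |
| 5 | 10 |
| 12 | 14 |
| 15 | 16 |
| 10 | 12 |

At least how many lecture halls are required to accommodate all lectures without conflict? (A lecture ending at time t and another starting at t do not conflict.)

2

Count concurrent intervals with a sweep; the peak is the room count.
Events (time:±→running): 5:+→1 9:+→2 … peak 2.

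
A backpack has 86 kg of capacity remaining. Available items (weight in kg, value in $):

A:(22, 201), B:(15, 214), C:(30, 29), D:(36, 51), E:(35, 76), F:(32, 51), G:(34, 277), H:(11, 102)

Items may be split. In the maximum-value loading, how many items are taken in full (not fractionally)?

4

Sort by value per unit weight and fill in that order.
Ratios (sorted): B 14.27, H 9.27, A 9.14, G 8.15, E 2.17, F 1.59, D 1.42, C 0.97
take B (15 @ 214); take H (11 @ 102); take A (22 @ 201); take G (34 @ 277); take 4/35 of E → 8.69. Capacity used 86/86.
4 item(s) taken whole; one partial (take 4/35 of E).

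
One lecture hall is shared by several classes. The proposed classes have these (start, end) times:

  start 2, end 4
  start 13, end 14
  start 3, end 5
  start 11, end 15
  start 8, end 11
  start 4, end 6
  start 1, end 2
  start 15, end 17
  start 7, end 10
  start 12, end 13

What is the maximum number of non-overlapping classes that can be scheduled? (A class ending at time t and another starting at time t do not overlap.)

7

Greedy by earliest finish: after sorting by end time, pick each interval compatible with the last pick.
Sorted by end: (1,2)  (2,4)  (3,5)  (4,6)  (7,10)  (8,11)  (12,13)  (13,14)  (11,15)  (15,17)
take (1,2); take (2,4); take (4,6); take (7,10); take (12,13); take (13,14); take (15,17).
Selected 7 classes.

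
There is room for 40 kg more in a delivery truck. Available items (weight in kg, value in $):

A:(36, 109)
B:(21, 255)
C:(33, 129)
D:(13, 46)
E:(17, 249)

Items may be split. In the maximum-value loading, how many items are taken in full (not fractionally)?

2

Order: E (249/17=14.65) > B (255/21=12.14) > C (129/33=3.91) > D (46/13=3.54) > A (109/36=3.03)
Fill: take E (17 @ 249) → take B (21 @ 255) → take 2/33 of C → 7.82; 40/40 used.
2 item(s) taken whole; one partial (take 2/33 of C).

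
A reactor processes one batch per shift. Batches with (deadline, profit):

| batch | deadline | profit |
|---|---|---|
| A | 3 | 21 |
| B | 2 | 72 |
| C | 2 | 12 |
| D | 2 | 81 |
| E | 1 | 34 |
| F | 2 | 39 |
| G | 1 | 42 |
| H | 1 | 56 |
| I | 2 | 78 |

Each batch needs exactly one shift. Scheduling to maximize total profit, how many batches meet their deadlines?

3

Sort by profit descending; place each in the latest free slot ≤ its deadline.
Profit order: D=81 I=78 B=72 H=56 G=42 F=39 E=34 A=21 C=12
Assign: D→slot 2, I→slot 1, B skipped, H skipped, G skipped, F skipped, E skipped, A→slot 3, C skipped.
Slots: [1:I] [2:D] [3:A]
3 of 9 scheduled.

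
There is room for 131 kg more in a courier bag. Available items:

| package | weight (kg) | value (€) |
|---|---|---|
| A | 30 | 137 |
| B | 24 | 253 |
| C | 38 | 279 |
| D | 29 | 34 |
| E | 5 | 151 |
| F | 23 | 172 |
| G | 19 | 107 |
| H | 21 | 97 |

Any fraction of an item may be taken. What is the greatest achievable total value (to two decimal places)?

Greedy by value/weight ratio, highest first.
Order: E (151/5=30.20) > B (253/24=10.54) > F (172/23=7.48) > C (279/38=7.34) > G (107/19=5.63) > H (97/21=4.62) > A (137/30=4.57) > D (34/29=1.17)
Fill: take E (5 @ 151) → take B (24 @ 253) → take F (23 @ 172) → take C (38 @ 279) → take G (19 @ 107) → take H (21 @ 97) → take 1/30 of A → 4.57; 131/131 used.
Total value = 1063.57

1063.57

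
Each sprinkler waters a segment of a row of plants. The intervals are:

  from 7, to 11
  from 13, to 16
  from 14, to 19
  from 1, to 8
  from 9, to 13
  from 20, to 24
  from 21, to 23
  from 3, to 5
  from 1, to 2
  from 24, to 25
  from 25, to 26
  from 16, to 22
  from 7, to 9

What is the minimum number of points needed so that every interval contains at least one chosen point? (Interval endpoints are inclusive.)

By right end: [1,2]  [3,5]  [1,8]  [7,9]  [7,11]  [9,13]  [13,16]  [14,19]  [16,22]  [21,23]  [20,24]  [24,25]  [25,26]
[1,2] uncovered → point at 2; [3,5] uncovered → point at 5; [7,9] uncovered → point at 9; [13,16] uncovered → point at 16; [21,23] uncovered → point at 23; [24,25] uncovered → point at 25.
Points: 2, 5, 9, 16, 23, 25 (6 total).

6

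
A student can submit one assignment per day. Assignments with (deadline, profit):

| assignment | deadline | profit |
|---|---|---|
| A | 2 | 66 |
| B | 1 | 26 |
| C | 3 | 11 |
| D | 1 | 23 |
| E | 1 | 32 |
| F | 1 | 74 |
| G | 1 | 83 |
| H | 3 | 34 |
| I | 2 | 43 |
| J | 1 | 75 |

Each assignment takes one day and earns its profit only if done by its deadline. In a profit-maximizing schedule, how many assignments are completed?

3

Profit order: G=83 J=75 F=74 A=66 I=43 H=34 E=32 B=26 D=23 C=11
Assign: G→slot 1, J skipped, F skipped, A→slot 2, I skipped, H→slot 3, E skipped, B skipped, D skipped, C skipped.
Slots: [1:G] [2:A] [3:H]
3 of 10 scheduled.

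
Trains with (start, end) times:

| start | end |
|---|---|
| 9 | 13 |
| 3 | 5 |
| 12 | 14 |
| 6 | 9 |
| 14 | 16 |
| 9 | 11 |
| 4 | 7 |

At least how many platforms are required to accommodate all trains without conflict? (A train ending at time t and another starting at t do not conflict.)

2

The answer is the maximum number of intervals overlapping at any instant.
starts: [3, 4, 6, 9, 9, 12, 14]
ends:   [5, 7, 9, 11, 13, 14, 16]
s3→1 s4→2  — peak 2.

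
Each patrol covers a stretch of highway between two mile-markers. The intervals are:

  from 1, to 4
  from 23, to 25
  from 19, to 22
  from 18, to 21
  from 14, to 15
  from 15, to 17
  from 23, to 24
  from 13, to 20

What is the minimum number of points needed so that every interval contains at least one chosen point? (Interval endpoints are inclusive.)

Sort by right endpoint; whenever an interval is uncovered, place a point at its right end.
By right end: [1,4]  [14,15]  [15,17]  [13,20]  [18,21]  [19,22]  [23,24]  [23,25]
[1,4] uncovered → point at 4; [14,15] uncovered → point at 15; [18,21] uncovered → point at 21; [23,24] uncovered → point at 24.
Points: 4, 15, 21, 24 (4 total).

4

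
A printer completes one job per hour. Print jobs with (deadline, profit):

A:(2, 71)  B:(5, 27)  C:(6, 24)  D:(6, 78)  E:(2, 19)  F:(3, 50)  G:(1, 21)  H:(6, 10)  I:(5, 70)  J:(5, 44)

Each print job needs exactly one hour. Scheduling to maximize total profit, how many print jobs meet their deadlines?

By profit: D(d6,78), A(d2,71), I(d5,70), F(d3,50), J(d5,44), B(d5,27), C(d6,24), G(d1,21), E(d2,19), H(d6,10)
D→slot 6; A→slot 2; I→slot 5; F→slot 3; J→slot 4; B→slot 1; C skipped; G skipped; E skipped; H skipped.
6 of 10 scheduled.

6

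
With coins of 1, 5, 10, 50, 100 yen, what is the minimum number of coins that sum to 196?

Use the largest denomination that fits, subtract, and repeat.
196 = 1×100 + 1×50 + 4×10 + 1×5 + 1×1
Total coins = 1 + 1 + 4 + 1 + 1 = 8

8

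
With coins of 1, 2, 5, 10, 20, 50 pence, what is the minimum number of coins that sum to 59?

59 − 1×50→9 − 1×5→4 − 2×2→0
Total coins = 1 + 1 + 2 = 4

4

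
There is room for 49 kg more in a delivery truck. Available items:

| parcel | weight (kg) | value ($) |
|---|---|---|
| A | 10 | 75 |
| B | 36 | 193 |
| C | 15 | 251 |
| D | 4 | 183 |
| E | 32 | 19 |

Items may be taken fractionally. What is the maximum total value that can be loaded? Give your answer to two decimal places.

Greedy by value/weight ratio, highest first.
Ratios (sorted): D 45.75, C 16.73, A 7.50, B 5.36, E 0.59
take D (4 @ 183); take C (15 @ 251); take A (10 @ 75); take 20/36 of B → 107.22. Capacity used 49/49.
Total value = 616.22

616.22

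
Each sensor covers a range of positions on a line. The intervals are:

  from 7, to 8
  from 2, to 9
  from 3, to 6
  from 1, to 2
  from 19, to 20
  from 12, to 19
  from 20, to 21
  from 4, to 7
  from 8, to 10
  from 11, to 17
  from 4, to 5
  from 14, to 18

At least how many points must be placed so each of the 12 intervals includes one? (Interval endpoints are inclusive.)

Sort by right endpoint; whenever an interval is uncovered, place a point at its right end.
By right end: [1,2]  [4,5]  [3,6]  [4,7]  [7,8]  [2,9]  [8,10]  [11,17]  [14,18]  [12,19]  [19,20]  [20,21]
[1,2] uncovered → point at 2; [4,5] uncovered → point at 5; [7,8] uncovered → point at 8; [11,17] uncovered → point at 17; [19,20] uncovered → point at 20.
Points: 2, 5, 8, 17, 20 (5 total).

5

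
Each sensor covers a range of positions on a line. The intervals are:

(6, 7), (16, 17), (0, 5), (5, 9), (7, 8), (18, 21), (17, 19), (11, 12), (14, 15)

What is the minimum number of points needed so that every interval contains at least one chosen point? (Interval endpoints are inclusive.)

Process intervals by earliest right end; each time one isn't hit yet, stab at its right endpoint.
Sorted: [0,5] [6,7] [7,8] [5,9] [11,12] [14,15] [16,17] [17,19] [18,21]
{[0,5]} hit by 5; {[6,7],[7,8],[5,9]} hit by 7; {[11,12]} hit by 12; {[14,15]} hit by 15; {[16,17],[17,19]} hit by 17; {[18,21]} hit by 21.
Points: 5, 7, 12, 15, 17, 21 (6 total).

6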